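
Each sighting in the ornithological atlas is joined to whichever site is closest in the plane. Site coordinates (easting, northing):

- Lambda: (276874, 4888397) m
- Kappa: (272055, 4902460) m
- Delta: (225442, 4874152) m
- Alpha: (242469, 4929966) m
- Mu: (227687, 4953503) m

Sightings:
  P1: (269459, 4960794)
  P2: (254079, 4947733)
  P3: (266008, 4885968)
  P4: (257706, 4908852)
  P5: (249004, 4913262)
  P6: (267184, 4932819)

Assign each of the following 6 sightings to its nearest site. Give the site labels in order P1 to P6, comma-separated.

P1 → Alpha (d²=1678825684.00)
P2 → Alpha (d²=450458389.00)
P3 → Lambda (d²=123969997.00)
P4 → Kappa (d²=246751465.00)
P5 → Alpha (d²=321729841.00)
P6 → Alpha (d²=618970834.00)

Alpha, Alpha, Lambda, Kappa, Alpha, Alpha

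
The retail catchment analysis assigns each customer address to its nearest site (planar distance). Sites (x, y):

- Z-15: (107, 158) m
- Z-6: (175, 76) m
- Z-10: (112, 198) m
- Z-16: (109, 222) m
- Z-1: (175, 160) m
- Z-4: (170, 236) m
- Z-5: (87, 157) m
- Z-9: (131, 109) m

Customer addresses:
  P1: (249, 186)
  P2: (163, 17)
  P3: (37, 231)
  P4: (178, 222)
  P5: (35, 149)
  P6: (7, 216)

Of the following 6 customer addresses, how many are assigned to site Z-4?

1

P1 → Z-1
P2 → Z-6
P3 → Z-16
P4 → Z-4
P5 → Z-5
P6 → Z-5
1 of the 6 goes to Z-4.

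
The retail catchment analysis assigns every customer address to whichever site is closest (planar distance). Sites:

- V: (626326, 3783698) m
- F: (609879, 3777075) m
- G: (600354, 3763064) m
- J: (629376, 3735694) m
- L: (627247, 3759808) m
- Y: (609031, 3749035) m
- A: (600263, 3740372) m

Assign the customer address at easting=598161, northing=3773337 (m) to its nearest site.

Squared distances to each site:
V: 900617546.000; F: 151284168.000; G: 110343778.000; J: 2391371674.000; L: 1029029237.000; Y: 708744104.000; A: 1091109629.000.
Minimum at G.

G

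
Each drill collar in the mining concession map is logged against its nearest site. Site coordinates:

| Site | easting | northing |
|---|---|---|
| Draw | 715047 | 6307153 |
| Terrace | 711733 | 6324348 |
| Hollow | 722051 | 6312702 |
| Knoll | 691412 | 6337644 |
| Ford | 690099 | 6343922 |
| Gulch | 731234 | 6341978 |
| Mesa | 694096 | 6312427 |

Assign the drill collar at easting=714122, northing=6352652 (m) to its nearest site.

Gulch

Squared distances to each site:
Draw: 2071014626.000; Terrace: 806823737.000; Hollow: 1658871541.000; Knoll: 740984164.000; Ford: 653317429.000; Gulch: 406754820.000; Mesa: 2019091301.000.
Minimum at Gulch.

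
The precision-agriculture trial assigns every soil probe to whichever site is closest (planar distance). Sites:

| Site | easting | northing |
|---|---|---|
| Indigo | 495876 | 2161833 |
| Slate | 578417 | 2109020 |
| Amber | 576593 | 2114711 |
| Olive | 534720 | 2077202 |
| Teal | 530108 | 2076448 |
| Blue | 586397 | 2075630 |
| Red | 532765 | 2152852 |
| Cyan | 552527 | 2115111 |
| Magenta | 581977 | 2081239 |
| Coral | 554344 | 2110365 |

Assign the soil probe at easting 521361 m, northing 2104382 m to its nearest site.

Squared distances to each site:
Indigo: 3950102626.000; Slate: 3276898180.000; Amber: 3157262065.000; Olive: 917215281.000; Teal: 856818365.000; Blue: 5056358800.000; Red: 2479392116.000; Cyan: 1086430997.000; Magenta: 4209897905.000; Coral: 1123674578.000.
Minimum at Teal.

Teal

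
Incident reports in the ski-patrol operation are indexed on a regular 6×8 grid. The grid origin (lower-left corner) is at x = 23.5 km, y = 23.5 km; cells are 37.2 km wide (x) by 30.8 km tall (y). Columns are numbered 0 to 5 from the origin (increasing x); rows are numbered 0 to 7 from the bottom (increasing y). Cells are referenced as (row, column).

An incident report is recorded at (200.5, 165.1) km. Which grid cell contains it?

(4, 4)

Column index: ⌊(200.5 − 23.5) / 37.2⌋ = ⌊4.758⌋ = 4
Row offset from origin: ⌊(165.1 − 23.5) / 30.8⌋ = ⌊4.597⌋ = 4 → row 4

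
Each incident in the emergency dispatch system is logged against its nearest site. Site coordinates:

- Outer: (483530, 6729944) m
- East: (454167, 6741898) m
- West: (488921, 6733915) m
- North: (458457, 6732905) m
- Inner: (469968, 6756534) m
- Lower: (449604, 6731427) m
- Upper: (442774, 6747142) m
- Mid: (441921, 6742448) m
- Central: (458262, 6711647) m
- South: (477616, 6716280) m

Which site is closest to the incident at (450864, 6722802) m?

Squared distances to each site:
Outer: 1118075720.000; East: 375567025.000; West: 1571834018.000; North: 159724258.000; Inner: 1502810640.000; Lower: 75978225.000; Upper: 657883700.000; Mid: 465942565.000; Central: 179164429.000; South: 758205988.000.
Minimum at Lower.

Lower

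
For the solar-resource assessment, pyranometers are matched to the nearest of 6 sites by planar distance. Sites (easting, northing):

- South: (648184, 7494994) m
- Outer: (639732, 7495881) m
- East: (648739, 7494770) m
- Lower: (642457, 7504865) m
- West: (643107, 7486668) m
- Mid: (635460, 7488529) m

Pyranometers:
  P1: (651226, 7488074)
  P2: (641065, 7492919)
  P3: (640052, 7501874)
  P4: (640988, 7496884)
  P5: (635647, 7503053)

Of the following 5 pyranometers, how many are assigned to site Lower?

2

P1 → East
P2 → Outer
P3 → Lower
P4 → Outer
P5 → Lower
2 of the 5 go to Lower.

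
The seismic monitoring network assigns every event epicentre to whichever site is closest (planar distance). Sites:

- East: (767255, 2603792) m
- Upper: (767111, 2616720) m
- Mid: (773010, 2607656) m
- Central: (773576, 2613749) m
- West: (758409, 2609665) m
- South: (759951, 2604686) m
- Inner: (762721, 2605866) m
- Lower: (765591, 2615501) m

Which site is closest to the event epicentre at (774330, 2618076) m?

Central

Squared distances to each site:
East: 254088281.000; Upper: 53952697.000; Mid: 110318800.000; Central: 19291445.000; West: 324223162.000; South: 386047741.000; Inner: 283852981.000; Lower: 83000746.000.
Minimum at Central.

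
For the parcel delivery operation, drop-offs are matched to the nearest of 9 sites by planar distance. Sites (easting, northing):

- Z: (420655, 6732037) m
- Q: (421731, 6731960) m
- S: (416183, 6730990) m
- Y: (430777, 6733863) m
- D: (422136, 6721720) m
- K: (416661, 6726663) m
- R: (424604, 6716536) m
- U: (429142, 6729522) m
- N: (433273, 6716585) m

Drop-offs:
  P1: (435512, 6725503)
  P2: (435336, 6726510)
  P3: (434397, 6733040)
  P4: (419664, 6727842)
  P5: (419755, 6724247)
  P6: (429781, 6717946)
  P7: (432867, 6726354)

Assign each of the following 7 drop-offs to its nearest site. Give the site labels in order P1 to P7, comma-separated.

P1 → U (d²=56729261.00)
P2 → U (d²=47437780.00)
P3 → Y (d²=13781729.00)
P4 → K (d²=10408050.00)
P5 → D (d²=12054890.00)
P6 → N (d²=14046385.00)
P7 → U (d²=23911849.00)

U, U, Y, K, D, N, U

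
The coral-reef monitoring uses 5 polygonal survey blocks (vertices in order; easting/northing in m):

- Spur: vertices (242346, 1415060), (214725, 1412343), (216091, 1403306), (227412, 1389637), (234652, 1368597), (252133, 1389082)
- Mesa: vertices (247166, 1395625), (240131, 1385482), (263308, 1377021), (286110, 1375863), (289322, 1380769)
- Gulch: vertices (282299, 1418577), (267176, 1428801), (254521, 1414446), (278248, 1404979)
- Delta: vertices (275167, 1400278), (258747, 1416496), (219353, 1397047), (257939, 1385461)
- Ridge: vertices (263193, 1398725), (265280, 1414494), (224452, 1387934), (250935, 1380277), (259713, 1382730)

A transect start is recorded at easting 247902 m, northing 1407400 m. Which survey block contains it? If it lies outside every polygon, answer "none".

Delta

Cast a ray rightward from (247902, 1407400). For each polygon, the edges (by vertex number in listed order) whose endpoints lie on opposite sides of northing = 1407400, where each meets that height, and whether that is right or left of the point:
Spur: 2–3 at easting≈215472.2 (left), 6–1 at easting≈245231.8 (left) → 0 crossings.
Mesa: no edge straddles that height → 0 crossings.
Gulch: 3–4 at easting≈272180.3 (right), 4–1 at easting≈278969.2 (right) → 2 crossings.
Delta: 1–2 at easting≈267956.3 (right), 2–3 at easting≈240323.0 (left) → 1 crossing.
Ridge: 1–2 at easting≈264341.1 (right), 2–3 at easting≈254375.1 (right) → 2 crossings.
Only Delta has an odd count, so the point is inside Delta.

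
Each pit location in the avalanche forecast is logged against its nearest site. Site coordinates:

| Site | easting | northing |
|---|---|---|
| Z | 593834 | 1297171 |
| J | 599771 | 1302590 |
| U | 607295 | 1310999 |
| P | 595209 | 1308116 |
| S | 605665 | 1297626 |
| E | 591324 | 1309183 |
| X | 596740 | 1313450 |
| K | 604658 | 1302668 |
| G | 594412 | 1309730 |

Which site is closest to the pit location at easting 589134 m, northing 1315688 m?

E

Squared distances to each site:
Z: 364969289.000; J: 284703373.000; U: 351808642.000; P: 94240809.000; S: 599509805.000; E: 47111125.000; X: 62859880.000; K: 410514976.000; G: 63355048.000.
Minimum at E.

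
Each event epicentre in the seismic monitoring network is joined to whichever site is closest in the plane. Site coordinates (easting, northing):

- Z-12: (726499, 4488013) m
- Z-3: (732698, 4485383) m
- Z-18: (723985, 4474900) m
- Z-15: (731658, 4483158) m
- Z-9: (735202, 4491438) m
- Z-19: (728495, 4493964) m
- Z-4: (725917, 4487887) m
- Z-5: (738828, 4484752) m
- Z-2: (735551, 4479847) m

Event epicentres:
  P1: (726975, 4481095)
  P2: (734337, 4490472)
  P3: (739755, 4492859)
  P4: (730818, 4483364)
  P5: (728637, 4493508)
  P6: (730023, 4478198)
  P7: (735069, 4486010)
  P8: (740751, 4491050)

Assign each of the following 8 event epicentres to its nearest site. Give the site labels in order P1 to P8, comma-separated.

P1 → Z-15 (d²=26186458.00)
P2 → Z-9 (d²=1681381.00)
P3 → Z-9 (d²=22749050.00)
P4 → Z-15 (d²=748036.00)
P5 → Z-19 (d²=228100.00)
P6 → Z-15 (d²=27274825.00)
P7 → Z-3 (d²=6014770.00)
P8 → Z-9 (d²=30941945.00)

Z-15, Z-9, Z-9, Z-15, Z-19, Z-15, Z-3, Z-9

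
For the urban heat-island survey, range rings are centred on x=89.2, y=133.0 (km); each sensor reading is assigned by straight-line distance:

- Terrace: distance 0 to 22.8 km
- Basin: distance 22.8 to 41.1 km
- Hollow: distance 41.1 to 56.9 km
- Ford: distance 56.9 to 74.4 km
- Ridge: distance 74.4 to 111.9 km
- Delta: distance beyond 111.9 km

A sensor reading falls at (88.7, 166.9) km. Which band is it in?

Distance = √((88.7−89.2)² + (166.9−133.0)²) = √(0.250 + 1149.210) = 33.904 km.
22.8 ≤ 33.904 < 41.1 → Basin.

Basin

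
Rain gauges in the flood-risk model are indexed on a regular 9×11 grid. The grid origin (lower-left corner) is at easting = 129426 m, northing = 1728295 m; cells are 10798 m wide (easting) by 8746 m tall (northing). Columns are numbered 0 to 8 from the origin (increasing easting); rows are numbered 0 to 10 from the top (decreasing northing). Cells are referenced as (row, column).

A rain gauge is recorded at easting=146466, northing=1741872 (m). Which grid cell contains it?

Column index: ⌊(146466 − 129426) / 10798⌋ = ⌊1.578⌋ = 1
Row offset from origin: ⌊(1741872 − 1728295) / 8746⌋ = ⌊1.552⌋ = 1 → row 9 (counted from top)

(9, 1)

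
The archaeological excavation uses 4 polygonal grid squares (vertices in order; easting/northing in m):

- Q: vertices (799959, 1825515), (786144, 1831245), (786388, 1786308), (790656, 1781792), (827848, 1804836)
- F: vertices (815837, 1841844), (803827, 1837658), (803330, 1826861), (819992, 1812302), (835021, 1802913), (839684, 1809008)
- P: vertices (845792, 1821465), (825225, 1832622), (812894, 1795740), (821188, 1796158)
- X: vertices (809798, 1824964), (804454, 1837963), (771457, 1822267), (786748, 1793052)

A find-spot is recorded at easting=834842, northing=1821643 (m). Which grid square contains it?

Cast a ray rightward from (834842, 1821643). For each polygon, the edges (by vertex number in listed order) whose endpoints lie on opposite sides of northing = 1821643, where each meets that height, and whether that is right or left of the point:
Q: 2–3 at easting≈786196.1 (left), 5–1 at easting≈805181.0 (left) → 0 crossings.
F: 3–4 at easting≈809301.7 (left), 6–1 at easting≈830507.9 (left) → 0 crossings.
P: 1–2 at easting≈845463.9 (right), 2–3 at easting≈821554.3 (left) → 1 crossing.
X: 3–4 at easting≈771783.6 (left), 4–1 at easting≈807399.2 (left) → 0 crossings.
Only P has an odd count, so the point is inside P.

P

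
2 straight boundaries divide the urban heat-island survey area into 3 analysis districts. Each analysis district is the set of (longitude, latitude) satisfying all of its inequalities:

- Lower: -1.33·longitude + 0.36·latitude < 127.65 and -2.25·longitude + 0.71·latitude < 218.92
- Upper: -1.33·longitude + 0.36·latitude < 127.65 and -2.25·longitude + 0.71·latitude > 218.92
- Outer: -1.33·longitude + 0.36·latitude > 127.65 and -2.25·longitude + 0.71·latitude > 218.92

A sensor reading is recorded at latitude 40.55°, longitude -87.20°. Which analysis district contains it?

Outer

-1.33·-87.20 + 0.36·40.55 = 130.574, which is > 127.65
-2.25·-87.20 + 0.71·40.55 = 224.991, which is > 218.92
This sign pattern matches Outer.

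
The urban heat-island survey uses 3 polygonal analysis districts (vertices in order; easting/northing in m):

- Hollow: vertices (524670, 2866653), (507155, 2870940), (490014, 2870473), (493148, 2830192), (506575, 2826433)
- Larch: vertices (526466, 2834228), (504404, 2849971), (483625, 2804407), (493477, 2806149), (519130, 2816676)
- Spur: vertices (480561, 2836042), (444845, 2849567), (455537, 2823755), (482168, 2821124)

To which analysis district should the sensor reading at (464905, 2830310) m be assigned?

Spur

Cast a ray rightward from (464905, 2830310). For each polygon, the edges (by vertex number in listed order) whose endpoints lie on opposite sides of northing = 2830310, where each meets that height, and whether that is right or left of the point:
Hollow: 3–4 at easting≈493138.8 (right), 5–1 at easting≈508319.3 (right) → 2 crossings.
Larch: 2–3 at easting≈495437.8 (right), 5–1 at easting≈524828.4 (right) → 2 crossings.
Spur: 2–3 at easting≈452821.7 (left), 4–1 at easting≈481178.5 (right) → 1 crossing.
Only Spur has an odd count, so the point is inside Spur.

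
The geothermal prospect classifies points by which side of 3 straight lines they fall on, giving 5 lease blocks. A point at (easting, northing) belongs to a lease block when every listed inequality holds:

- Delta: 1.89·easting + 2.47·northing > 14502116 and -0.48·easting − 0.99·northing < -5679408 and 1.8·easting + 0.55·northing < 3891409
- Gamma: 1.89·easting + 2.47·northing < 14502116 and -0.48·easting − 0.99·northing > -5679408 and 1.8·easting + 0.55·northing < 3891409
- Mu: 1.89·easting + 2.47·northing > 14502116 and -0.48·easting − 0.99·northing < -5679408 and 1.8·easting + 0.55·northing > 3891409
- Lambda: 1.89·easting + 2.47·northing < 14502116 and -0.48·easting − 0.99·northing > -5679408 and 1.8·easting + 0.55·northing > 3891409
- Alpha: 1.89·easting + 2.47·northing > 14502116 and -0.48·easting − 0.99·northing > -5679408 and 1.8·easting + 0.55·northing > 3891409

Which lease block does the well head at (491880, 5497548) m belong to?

Alpha

1.89·491880 + 2.47·5497548 = 14508596.760, which is > 14502116
-0.48·491880 − 0.99·5497548 = -5678674.920, which is > -5679408
1.8·491880 + 0.55·5497548 = 3909035.400, which is > 3891409
This sign pattern matches Alpha.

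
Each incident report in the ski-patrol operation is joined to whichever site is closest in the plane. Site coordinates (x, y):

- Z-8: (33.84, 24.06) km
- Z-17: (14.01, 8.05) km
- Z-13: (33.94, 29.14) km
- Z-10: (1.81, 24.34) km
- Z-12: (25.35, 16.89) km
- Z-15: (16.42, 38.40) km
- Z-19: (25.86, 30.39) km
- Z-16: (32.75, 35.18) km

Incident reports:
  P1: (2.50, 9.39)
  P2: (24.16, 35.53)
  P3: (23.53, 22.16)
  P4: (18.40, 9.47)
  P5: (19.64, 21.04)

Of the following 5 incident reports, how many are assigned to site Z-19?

1

P1 → Z-17
P2 → Z-19
P3 → Z-12
P4 → Z-17
P5 → Z-12
1 of the 5 goes to Z-19.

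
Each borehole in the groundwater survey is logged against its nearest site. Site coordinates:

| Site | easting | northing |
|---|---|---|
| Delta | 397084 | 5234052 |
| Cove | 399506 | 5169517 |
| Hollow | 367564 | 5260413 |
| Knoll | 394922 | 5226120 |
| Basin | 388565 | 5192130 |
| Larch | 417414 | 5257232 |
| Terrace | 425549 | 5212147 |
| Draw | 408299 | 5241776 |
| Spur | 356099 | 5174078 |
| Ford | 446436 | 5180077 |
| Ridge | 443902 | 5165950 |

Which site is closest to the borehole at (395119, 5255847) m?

Draw

Squared distances to each site:
Delta: 478883250.000; Cove: 7472114669.000; Hollow: 780126381.000; Knoll: 883733338.000; Basin: 4102811005.000; Larch: 498985250.000; Terrace: 2835674900.000; Draw: 371705441.000; Spur: 8208729761.000; Ford: 8374527389.000; Ridge: 10461251698.000.
Minimum at Draw.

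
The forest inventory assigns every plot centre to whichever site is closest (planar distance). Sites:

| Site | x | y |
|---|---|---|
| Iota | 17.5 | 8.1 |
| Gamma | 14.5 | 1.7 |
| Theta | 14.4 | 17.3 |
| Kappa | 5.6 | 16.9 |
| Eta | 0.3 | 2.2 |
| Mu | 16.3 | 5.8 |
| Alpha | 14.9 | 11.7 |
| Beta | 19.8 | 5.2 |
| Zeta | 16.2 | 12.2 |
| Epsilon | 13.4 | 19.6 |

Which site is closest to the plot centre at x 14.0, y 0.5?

Gamma

Squared distances to each site:
Iota: 70.010; Gamma: 1.690; Theta: 282.400; Kappa: 339.520; Eta: 190.580; Mu: 33.380; Alpha: 126.250; Beta: 55.730; Zeta: 141.730; Epsilon: 365.170.
Minimum at Gamma.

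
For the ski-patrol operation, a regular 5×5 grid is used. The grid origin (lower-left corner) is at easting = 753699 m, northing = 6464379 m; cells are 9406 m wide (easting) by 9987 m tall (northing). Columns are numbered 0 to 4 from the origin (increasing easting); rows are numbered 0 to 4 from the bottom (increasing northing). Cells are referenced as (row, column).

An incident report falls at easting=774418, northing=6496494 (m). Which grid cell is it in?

(3, 2)

Column index: ⌊(774418 − 753699) / 9406⌋ = ⌊2.203⌋ = 2
Row offset from origin: ⌊(6496494 − 6464379) / 9987⌋ = ⌊3.216⌋ = 3 → row 3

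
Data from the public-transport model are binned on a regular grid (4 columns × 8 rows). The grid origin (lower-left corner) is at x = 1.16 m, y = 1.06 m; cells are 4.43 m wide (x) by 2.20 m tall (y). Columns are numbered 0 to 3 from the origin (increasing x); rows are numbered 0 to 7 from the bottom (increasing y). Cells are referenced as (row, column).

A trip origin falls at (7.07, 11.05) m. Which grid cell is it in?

(4, 1)

Column index: ⌊(7.07 − 1.16) / 4.43⌋ = ⌊1.334⌋ = 1
Row offset from origin: ⌊(11.05 − 1.06) / 2.20⌋ = ⌊4.541⌋ = 4 → row 4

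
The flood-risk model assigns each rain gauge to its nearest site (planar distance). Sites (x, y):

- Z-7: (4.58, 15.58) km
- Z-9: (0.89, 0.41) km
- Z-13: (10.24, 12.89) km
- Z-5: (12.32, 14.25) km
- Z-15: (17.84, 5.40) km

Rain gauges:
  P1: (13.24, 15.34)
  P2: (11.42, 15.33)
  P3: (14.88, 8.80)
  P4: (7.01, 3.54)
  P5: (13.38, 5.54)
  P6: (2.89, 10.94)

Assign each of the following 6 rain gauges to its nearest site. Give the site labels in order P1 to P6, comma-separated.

Z-5, Z-5, Z-15, Z-9, Z-15, Z-7

P1 → Z-5 (d²=2.03)
P2 → Z-5 (d²=1.98)
P3 → Z-15 (d²=20.32)
P4 → Z-9 (d²=47.25)
P5 → Z-15 (d²=19.91)
P6 → Z-7 (d²=24.39)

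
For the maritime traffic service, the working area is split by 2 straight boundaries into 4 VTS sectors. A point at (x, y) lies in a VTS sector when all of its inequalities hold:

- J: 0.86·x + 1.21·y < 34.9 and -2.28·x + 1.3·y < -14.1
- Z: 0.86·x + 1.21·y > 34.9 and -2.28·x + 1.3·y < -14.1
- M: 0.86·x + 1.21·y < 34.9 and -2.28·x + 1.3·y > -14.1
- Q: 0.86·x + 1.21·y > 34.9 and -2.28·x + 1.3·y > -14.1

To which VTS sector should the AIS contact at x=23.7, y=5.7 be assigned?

J

0.86·23.7 + 1.21·5.7 = 27.279, which is < 34.9
-2.28·23.7 + 1.3·5.7 = -46.626, which is < -14.1
This sign pattern matches J.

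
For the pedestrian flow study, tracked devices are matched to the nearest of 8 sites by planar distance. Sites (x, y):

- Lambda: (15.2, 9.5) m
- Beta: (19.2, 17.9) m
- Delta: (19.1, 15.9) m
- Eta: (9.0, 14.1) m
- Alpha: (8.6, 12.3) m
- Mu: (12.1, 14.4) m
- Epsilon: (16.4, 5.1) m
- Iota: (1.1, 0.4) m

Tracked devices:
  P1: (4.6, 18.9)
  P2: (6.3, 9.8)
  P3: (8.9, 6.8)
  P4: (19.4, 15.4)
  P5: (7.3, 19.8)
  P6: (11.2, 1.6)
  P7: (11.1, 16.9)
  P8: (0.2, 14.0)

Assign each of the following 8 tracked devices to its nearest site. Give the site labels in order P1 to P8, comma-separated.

P1 → Eta (d²=42.40)
P2 → Alpha (d²=11.54)
P3 → Alpha (d²=30.34)
P4 → Delta (d²=0.34)
P5 → Eta (d²=35.38)
P6 → Epsilon (d²=39.29)
P7 → Mu (d²=7.25)
P8 → Alpha (d²=73.45)

Eta, Alpha, Alpha, Delta, Eta, Epsilon, Mu, Alpha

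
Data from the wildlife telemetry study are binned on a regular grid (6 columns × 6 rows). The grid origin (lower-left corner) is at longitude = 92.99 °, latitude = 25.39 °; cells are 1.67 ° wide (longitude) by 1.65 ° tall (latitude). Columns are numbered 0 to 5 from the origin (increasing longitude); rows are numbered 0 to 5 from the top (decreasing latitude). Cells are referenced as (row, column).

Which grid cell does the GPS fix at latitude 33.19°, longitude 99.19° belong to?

Column index: ⌊(99.19 − 92.99) / 1.67⌋ = ⌊3.713⌋ = 3
Row offset from origin: ⌊(33.19 − 25.39) / 1.65⌋ = ⌊4.727⌋ = 4 → row 1 (counted from top)

(1, 3)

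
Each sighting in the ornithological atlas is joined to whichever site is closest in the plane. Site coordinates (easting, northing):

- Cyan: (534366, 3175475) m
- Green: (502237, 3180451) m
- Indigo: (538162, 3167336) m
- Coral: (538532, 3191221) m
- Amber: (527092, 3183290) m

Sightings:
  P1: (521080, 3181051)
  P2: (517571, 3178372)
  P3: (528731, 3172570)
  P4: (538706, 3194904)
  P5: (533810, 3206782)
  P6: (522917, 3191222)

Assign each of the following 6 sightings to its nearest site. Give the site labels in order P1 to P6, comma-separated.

P1 → Amber (d²=41157265.00)
P2 → Amber (d²=114836165.00)
P3 → Cyan (d²=40192250.00)
P4 → Coral (d²=13594765.00)
P5 → Coral (d²=264442005.00)
P6 → Amber (d²=80347249.00)

Amber, Amber, Cyan, Coral, Coral, Amber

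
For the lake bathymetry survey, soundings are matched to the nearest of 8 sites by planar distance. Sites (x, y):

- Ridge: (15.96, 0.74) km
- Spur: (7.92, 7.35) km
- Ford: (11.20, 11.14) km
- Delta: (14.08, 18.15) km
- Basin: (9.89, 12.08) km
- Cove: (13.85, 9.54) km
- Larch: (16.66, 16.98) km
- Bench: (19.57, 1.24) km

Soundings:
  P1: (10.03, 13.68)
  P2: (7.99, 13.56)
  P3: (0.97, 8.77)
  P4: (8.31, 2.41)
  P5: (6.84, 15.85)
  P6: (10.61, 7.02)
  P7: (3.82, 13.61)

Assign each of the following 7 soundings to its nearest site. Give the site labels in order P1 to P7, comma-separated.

Basin, Basin, Spur, Spur, Basin, Spur, Basin

P1 → Basin (d²=2.58)
P2 → Basin (d²=5.80)
P3 → Spur (d²=50.32)
P4 → Spur (d²=24.56)
P5 → Basin (d²=23.52)
P6 → Spur (d²=7.34)
P7 → Basin (d²=39.19)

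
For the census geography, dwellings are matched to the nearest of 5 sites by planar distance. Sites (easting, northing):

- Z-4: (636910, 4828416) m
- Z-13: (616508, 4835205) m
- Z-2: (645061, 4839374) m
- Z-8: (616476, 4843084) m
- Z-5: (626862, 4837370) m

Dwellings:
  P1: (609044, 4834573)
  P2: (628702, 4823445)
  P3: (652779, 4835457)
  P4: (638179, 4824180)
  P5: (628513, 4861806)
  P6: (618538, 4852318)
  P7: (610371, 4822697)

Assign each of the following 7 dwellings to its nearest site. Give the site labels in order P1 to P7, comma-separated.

Z-13, Z-4, Z-2, Z-4, Z-8, Z-8, Z-13

P1 → Z-13 (d²=56110720.00)
P2 → Z-4 (d²=92082105.00)
P3 → Z-2 (d²=74910413.00)
P4 → Z-4 (d²=19554057.00)
P5 → Z-8 (d²=495402653.00)
P6 → Z-8 (d²=89518600.00)
P7 → Z-13 (d²=194112833.00)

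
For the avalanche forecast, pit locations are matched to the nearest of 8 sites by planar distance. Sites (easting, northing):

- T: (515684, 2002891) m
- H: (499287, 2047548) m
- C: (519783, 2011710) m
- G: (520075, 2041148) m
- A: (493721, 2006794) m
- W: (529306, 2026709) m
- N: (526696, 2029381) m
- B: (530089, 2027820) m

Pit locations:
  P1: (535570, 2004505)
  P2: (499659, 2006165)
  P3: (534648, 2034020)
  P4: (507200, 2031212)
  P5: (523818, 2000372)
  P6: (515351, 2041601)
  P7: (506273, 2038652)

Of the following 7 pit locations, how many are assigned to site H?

1

P1 → C
P2 → A
P3 → B
P4 → G
P5 → T
P6 → G
P7 → H
1 of the 7 goes to H.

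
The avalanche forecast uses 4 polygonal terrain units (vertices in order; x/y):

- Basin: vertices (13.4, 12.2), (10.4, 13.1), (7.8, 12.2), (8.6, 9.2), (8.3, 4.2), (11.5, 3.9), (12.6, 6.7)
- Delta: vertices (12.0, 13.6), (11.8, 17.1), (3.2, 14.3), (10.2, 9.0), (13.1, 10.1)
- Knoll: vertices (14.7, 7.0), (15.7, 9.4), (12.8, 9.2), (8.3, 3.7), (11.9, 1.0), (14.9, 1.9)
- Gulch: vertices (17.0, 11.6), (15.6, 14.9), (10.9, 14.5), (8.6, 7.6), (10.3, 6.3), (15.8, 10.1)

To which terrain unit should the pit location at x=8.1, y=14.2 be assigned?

Delta

Cast a ray rightward from (8.1, 14.2). For each polygon, the edges (by vertex number in listed order) whose endpoints lie on opposite sides of y = 14.2, where each meets that height, and whether that is right or left of the point:
Basin: no edge straddles that height → 0 crossings.
Delta: 1–2 at x≈11.97 (right), 3–4 at x≈3.33 (left) → 1 crossing.
Knoll: no edge straddles that height → 0 crossings.
Gulch: 1–2 at x≈15.90 (right), 3–4 at x≈10.80 (right) → 2 crossings.
Only Delta has an odd count, so the point is inside Delta.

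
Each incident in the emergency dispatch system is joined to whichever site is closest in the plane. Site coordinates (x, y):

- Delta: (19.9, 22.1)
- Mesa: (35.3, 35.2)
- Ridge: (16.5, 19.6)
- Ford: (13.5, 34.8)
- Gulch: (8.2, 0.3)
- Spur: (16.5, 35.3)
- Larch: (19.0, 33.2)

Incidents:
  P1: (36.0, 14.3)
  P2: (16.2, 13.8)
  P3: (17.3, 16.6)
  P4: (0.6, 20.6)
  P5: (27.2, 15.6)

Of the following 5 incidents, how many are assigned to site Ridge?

3

P1 → Delta
P2 → Ridge
P3 → Ridge
P4 → Ridge
P5 → Delta
3 of the 5 go to Ridge.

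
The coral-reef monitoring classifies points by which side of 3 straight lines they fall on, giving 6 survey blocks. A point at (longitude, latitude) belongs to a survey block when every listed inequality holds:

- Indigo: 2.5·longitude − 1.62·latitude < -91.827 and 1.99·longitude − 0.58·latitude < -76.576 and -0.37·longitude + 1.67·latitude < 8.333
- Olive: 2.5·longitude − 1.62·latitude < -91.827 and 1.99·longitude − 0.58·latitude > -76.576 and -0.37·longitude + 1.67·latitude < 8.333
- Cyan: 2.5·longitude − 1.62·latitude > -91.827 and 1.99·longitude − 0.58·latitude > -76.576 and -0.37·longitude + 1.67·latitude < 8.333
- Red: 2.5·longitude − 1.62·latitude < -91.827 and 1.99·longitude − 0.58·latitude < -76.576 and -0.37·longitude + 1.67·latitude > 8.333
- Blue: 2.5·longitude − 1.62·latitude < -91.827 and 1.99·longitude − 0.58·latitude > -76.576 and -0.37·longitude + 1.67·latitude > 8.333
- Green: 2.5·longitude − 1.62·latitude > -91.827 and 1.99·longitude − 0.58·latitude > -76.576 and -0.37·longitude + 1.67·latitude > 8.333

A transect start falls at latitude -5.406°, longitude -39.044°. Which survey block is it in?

Cyan

2.5·-39.044 − 1.62·-5.406 = -88.852, which is > -91.827
1.99·-39.044 − 0.58·-5.406 = -74.562, which is > -76.576
-0.37·-39.044 + 1.67·-5.406 = 5.418, which is < 8.333
This sign pattern matches Cyan.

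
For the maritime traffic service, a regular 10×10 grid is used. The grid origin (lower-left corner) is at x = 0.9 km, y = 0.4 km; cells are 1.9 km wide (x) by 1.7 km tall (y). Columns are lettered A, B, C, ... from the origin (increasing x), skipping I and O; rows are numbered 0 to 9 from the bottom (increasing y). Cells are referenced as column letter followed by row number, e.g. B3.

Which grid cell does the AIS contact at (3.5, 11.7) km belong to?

Column index: ⌊(3.5 − 0.9) / 1.9⌋ = ⌊1.368⌋ = 1 → column B
Row offset from origin: ⌊(11.7 − 0.4) / 1.7⌋ = ⌊6.647⌋ = 6 → row 6

B6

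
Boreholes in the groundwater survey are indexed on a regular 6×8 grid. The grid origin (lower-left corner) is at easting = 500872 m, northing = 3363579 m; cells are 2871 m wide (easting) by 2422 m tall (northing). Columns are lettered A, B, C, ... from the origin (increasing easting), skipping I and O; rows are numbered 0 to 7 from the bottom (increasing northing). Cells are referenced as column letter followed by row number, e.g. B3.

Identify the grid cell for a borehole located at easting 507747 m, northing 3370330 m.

Column index: ⌊(507747 − 500872) / 2871⌋ = ⌊2.395⌋ = 2 → column C
Row offset from origin: ⌊(3370330 − 3363579) / 2422⌋ = ⌊2.787⌋ = 2 → row 2

C2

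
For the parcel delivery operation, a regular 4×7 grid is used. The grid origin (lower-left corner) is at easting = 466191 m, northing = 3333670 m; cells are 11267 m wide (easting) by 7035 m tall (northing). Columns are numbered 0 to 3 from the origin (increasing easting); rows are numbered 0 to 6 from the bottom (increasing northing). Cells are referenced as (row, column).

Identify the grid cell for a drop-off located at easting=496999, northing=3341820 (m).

(1, 2)

Column index: ⌊(496999 − 466191) / 11267⌋ = ⌊2.734⌋ = 2
Row offset from origin: ⌊(3341820 − 3333670) / 7035⌋ = ⌊1.158⌋ = 1 → row 1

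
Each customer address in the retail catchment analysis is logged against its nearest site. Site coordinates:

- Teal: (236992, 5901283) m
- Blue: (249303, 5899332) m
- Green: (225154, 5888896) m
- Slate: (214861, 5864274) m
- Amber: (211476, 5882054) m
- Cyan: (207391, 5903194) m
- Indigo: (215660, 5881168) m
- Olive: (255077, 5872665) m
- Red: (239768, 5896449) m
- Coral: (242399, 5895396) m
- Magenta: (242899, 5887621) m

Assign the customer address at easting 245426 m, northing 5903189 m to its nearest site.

Blue

Squared distances to each site:
Teal: 74765192.000; Blue: 29907578.000; Green: 615243833.000; Slate: 2448596450.000; Amber: 1599290725.000; Cyan: 1446661250.000; Indigo: 1370939197.000; Olive: 1024856377.000; Red: 77440564.000; Coral: 69893578.000; Magenta: 248748353.000.
Minimum at Blue.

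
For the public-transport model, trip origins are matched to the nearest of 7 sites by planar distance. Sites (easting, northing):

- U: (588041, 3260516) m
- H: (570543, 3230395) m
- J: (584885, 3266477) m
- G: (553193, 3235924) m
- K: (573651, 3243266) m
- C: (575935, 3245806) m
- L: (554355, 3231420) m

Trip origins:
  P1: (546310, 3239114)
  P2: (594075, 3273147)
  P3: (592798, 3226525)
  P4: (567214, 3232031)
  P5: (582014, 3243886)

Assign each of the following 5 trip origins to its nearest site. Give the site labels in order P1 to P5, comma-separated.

G, J, H, H, C

P1 → G (d²=57551789.00)
P2 → J (d²=128945000.00)
P3 → H (d²=510261925.00)
P4 → H (d²=13758737.00)
P5 → C (d²=40640641.00)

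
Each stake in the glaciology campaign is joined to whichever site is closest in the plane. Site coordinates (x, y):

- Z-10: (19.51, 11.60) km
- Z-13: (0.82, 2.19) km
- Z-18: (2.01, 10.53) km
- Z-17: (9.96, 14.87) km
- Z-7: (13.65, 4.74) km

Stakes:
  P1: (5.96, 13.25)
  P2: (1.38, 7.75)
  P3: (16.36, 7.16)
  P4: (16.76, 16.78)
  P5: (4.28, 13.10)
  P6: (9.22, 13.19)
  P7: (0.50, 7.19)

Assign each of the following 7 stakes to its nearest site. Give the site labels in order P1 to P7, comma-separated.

Z-17, Z-18, Z-7, Z-10, Z-18, Z-17, Z-18

P1 → Z-17 (d²=18.62)
P2 → Z-18 (d²=8.13)
P3 → Z-7 (d²=13.20)
P4 → Z-10 (d²=34.39)
P5 → Z-18 (d²=11.76)
P6 → Z-17 (d²=3.37)
P7 → Z-18 (d²=13.44)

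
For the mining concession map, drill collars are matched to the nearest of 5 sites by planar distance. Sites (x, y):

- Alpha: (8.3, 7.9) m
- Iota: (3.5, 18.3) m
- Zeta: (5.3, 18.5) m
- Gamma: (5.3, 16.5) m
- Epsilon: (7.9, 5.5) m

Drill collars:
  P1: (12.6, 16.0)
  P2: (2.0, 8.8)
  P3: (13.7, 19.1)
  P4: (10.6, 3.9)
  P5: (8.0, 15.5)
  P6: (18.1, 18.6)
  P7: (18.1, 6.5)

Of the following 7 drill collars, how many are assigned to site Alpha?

2

P1 → Gamma
P2 → Alpha
P3 → Zeta
P4 → Epsilon
P5 → Gamma
P6 → Zeta
P7 → Alpha
2 of the 7 go to Alpha.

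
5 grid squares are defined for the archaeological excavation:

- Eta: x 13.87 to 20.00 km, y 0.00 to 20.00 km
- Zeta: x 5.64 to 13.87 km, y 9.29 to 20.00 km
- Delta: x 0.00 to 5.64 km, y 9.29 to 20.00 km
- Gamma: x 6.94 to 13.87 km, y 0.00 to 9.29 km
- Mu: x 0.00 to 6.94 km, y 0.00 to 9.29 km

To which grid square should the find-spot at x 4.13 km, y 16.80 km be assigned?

Delta

The point has x = 4.13 and y = 16.80.
Only Delta satisfies 0.00 ≤ x ≤ 5.64 and 9.29 ≤ y ≤ 20.00.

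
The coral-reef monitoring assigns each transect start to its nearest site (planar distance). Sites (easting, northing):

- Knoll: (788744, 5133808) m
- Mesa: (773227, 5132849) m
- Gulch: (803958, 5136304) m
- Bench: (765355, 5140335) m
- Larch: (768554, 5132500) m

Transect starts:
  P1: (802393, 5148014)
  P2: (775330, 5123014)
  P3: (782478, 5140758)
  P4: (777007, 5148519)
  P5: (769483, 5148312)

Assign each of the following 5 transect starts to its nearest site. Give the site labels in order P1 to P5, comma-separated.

Gulch, Mesa, Knoll, Bench, Bench

P1 → Gulch (d²=139573325.00)
P2 → Mesa (d²=101149834.00)
P3 → Knoll (d²=87565256.00)
P4 → Bench (d²=202746960.00)
P5 → Bench (d²=80672913.00)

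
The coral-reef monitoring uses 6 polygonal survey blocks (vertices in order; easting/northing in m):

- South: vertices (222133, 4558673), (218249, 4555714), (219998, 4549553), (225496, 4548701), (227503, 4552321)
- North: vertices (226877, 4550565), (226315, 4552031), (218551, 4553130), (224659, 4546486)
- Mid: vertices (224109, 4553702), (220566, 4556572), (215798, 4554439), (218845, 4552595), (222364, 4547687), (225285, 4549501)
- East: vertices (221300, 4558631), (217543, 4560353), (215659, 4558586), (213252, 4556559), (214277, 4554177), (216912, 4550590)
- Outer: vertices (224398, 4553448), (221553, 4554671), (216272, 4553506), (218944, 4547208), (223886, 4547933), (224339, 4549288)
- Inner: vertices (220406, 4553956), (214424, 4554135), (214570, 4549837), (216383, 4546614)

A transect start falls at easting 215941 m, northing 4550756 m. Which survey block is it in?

Inner

Cast a ray rightward from (215941, 4550756). For each polygon, the edges (by vertex number in listed order) whose endpoints lie on opposite sides of northing = 4550756, where each meets that height, and whether that is right or left of the point:
South: 2–3 at easting≈219656.5 (right), 4–5 at easting≈226635.3 (right) → 2 crossings.
North: 1–2 at easting≈226803.8 (right), 3–4 at easting≈220733.5 (right) → 2 crossings.
Mid: 4–5 at easting≈220163.5 (right), 6–1 at easting≈224933.7 (right) → 2 crossings.
East: 5–6 at easting≈216790.1 (right), 6–1 at easting≈217002.6 (right) → 2 crossings.
Outer: 3–4 at easting≈217438.7 (right), 6–1 at easting≈224359.8 (right) → 2 crossings.
Inner: 2–3 at easting≈214538.8 (left), 4–1 at easting≈218652.6 (right) → 1 crossing.
Only Inner has an odd count, so the point is inside Inner.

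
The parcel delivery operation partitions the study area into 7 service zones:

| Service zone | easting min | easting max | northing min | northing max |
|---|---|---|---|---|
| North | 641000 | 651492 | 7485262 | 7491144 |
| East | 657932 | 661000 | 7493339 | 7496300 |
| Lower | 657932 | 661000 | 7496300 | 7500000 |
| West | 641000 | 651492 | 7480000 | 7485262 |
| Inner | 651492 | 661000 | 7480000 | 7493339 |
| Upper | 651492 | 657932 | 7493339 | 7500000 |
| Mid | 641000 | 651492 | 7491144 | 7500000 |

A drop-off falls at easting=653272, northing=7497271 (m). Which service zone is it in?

Upper

The point has easting = 653272 and northing = 7497271.
Only Upper satisfies 651492 ≤ easting ≤ 657932 and 7493339 ≤ northing ≤ 7500000.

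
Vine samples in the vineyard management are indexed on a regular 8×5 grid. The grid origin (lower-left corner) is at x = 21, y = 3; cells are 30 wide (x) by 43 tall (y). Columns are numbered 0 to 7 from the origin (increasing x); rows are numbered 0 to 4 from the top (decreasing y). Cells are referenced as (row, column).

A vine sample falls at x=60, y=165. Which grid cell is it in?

(1, 1)

Column index: ⌊(60 − 21) / 30⌋ = ⌊1.300⌋ = 1
Row offset from origin: ⌊(165 − 3) / 43⌋ = ⌊3.767⌋ = 3 → row 1 (counted from top)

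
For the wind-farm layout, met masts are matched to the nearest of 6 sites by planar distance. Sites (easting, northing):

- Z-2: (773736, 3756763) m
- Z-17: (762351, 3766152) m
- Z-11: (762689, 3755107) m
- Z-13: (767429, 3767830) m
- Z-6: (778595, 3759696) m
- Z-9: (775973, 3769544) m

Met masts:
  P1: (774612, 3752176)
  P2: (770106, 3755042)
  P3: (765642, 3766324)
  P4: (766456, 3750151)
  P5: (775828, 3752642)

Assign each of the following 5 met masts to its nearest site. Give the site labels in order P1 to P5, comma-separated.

P1 → Z-2 (d²=21807945.00)
P2 → Z-2 (d²=16138741.00)
P3 → Z-13 (d²=5461405.00)
P4 → Z-11 (d²=38752225.00)
P5 → Z-2 (d²=21359105.00)

Z-2, Z-2, Z-13, Z-11, Z-2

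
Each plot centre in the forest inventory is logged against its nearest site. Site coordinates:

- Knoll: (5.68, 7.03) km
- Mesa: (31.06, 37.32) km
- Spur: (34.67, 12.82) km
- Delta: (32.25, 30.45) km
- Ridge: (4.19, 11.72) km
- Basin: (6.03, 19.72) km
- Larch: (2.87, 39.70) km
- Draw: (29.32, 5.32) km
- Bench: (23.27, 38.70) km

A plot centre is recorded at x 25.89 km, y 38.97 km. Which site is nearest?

Bench

Squared distances to each site:
Knoll: 1428.608; Mesa: 29.451; Spur: 760.911; Delta: 113.040; Ridge: 1213.452; Basin: 764.982; Larch: 530.453; Draw: 1144.087; Bench: 6.937.
Minimum at Bench.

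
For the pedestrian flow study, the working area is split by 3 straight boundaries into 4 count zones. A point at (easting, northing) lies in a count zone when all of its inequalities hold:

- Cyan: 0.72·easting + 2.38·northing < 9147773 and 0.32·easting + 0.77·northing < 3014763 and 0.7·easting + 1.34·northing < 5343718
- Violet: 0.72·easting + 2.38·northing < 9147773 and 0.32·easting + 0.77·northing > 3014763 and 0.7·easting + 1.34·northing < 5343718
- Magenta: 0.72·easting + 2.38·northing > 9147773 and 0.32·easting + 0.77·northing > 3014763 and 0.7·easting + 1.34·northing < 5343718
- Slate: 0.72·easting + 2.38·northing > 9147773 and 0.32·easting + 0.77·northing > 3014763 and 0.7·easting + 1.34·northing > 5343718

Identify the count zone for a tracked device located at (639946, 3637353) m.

0.72·639946 + 2.38·3637353 = 9117661.260, which is < 9147773
0.32·639946 + 0.77·3637353 = 3005544.530, which is < 3014763
0.7·639946 + 1.34·3637353 = 5322015.220, which is < 5343718
This sign pattern matches Cyan.

Cyan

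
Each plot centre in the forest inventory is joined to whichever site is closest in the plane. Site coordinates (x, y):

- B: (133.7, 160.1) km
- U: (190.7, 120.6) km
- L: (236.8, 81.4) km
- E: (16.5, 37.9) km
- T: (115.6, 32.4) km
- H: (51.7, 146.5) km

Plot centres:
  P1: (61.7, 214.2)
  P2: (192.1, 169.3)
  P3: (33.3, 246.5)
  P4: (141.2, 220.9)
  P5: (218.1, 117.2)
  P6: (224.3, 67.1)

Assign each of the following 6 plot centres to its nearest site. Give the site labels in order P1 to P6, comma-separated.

H, U, H, B, U, L

P1 → H (d²=4683.29)
P2 → U (d²=2373.65)
P3 → H (d²=10338.56)
P4 → B (d²=3752.89)
P5 → U (d²=762.32)
P6 → L (d²=360.74)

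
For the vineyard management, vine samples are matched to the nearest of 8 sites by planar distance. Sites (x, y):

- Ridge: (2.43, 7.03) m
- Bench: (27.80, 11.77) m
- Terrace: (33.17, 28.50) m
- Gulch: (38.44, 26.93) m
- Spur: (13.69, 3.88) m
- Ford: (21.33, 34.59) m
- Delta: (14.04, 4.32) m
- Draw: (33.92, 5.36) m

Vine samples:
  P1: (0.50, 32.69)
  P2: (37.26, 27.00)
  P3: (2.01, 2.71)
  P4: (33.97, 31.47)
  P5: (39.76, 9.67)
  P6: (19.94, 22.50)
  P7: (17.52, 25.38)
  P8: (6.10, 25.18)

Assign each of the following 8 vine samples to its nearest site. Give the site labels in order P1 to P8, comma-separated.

P1 → Ford (d²=437.50)
P2 → Gulch (d²=1.40)
P3 → Ridge (d²=18.84)
P4 → Terrace (d²=9.46)
P5 → Draw (d²=52.68)
P6 → Ford (d²=148.10)
P7 → Ford (d²=99.34)
P8 → Ford (d²=320.50)

Ford, Gulch, Ridge, Terrace, Draw, Ford, Ford, Ford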